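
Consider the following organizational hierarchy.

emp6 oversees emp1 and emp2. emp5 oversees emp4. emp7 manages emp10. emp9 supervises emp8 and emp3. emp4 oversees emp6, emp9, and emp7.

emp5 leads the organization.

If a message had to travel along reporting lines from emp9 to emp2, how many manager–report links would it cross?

emp9 is 1 level below emp4, and emp2 is 2 levels below emp4 (their lowest common manager). The shortest path runs up from emp9 to emp4 and back down to emp2: 1 + 2 = 3 links.

3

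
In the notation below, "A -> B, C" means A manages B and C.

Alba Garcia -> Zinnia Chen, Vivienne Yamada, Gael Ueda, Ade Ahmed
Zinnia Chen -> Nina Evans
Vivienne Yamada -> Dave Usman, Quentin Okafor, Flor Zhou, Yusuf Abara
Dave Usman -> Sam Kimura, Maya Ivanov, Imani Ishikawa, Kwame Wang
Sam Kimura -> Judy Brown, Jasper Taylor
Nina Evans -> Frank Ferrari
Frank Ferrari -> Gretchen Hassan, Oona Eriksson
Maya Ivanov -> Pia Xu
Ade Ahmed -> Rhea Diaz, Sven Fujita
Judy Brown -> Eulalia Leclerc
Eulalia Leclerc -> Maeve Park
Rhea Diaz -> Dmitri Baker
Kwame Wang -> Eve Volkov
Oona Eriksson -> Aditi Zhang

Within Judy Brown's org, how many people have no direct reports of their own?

1

The only person in Judy Brown's organization with no one reporting to them is Maeve Park. That is 1.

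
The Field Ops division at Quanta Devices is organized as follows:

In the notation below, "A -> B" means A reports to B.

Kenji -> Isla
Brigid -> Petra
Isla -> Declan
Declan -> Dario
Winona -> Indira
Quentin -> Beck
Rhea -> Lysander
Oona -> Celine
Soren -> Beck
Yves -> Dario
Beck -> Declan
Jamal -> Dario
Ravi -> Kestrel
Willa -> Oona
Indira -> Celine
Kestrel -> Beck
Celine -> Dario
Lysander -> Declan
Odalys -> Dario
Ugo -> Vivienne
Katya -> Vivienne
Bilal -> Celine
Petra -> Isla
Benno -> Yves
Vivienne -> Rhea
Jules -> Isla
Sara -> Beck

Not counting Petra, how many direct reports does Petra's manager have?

Petra reports to Isla. Isla's other direct reports are Kenji, Jules — 2 peers.

2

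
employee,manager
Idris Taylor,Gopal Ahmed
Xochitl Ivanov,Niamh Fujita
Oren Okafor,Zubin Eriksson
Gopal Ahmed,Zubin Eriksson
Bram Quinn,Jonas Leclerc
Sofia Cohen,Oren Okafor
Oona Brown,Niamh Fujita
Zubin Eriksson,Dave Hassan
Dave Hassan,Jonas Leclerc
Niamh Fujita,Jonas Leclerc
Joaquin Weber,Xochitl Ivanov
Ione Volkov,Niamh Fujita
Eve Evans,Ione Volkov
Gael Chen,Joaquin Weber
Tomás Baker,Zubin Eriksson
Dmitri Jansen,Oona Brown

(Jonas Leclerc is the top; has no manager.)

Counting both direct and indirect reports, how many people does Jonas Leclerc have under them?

16

Jonas Leclerc directly manages Dave Hassan, Niamh Fujita, Bram Quinn. Under Dave Hassan: Zubin Eriksson, Oren Okafor, Sofia Cohen, Tomás Baker, Gopal Ahmed, Idris Taylor (6). Under Niamh Fujita: Oona Brown, Dmitri Jansen, Xochitl Ivanov, Joaquin Weber, Gael Chen, Ione Volkov, Eve Evans (7). Bram Quinn has no reports. So Jonas Leclerc's organization is 3 direct reports plus everyone under them: 7 + 8 + 1 = 16.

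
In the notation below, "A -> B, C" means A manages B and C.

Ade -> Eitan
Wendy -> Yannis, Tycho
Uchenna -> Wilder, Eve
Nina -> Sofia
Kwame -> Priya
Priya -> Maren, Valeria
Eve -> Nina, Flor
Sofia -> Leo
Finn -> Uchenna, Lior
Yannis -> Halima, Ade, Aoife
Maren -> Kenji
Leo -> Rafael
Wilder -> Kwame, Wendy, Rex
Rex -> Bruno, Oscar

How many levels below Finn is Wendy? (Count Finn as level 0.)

3

Chain from Wendy up to Finn: Wendy → Wilder → Uchenna → Finn. That is 3 steps up, so Wendy is 3 levels below Finn.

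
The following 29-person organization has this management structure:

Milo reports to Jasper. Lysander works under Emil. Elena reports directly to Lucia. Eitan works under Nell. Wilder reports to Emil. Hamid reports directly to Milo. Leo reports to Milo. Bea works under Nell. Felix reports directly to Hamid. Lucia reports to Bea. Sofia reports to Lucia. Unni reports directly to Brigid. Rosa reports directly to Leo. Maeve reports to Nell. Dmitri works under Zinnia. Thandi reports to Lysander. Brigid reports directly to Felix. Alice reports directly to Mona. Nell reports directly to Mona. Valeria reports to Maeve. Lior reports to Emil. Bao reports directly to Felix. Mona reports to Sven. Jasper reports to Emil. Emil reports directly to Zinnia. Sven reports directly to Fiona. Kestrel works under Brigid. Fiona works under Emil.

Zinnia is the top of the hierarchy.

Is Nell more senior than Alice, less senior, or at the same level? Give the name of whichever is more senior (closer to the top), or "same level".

same level

Both Nell and Alice are 5 levels below Zinnia.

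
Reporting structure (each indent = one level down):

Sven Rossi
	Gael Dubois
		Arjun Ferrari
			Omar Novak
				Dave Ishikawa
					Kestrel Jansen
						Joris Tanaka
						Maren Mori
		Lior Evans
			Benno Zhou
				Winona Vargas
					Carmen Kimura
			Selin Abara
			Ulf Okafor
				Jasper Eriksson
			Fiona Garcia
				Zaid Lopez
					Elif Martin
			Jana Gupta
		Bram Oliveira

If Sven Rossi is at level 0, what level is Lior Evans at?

Chain from Lior Evans up to Sven Rossi: Lior Evans → Gael Dubois → Sven Rossi. That is 2 steps up, so Lior Evans is 2 levels below Sven Rossi.

2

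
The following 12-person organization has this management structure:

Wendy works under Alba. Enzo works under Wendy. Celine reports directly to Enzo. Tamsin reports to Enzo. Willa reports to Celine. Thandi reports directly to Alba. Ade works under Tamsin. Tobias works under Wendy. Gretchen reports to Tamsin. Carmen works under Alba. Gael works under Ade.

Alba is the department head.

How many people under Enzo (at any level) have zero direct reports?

The people in Enzo's organization with no one reporting to them are Gretchen, Gael, Willa. That is 3.

3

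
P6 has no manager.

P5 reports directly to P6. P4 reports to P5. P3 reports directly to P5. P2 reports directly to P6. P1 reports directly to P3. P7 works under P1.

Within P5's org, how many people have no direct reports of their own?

The people in P5's organization with no one reporting to them are P7, P4. That is 2.

2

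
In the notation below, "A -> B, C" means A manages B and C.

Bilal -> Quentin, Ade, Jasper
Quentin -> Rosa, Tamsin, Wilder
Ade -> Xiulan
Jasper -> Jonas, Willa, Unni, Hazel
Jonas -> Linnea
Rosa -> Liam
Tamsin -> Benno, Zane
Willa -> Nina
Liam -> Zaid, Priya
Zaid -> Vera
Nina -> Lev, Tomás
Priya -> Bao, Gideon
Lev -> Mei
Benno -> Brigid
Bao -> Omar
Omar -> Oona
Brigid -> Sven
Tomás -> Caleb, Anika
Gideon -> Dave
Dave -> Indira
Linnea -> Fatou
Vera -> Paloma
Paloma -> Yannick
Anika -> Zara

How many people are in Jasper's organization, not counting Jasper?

13

Jasper directly manages Jonas, Willa, Unni, Hazel. Under Jonas: Linnea, Fatou (2). Under Willa: Nina, Tomás, Anika, Zara, Caleb, Lev, Mei (7). Unni has no reports. Hazel has no reports. So Jasper's organization is 4 direct reports plus everyone under them: 3 + 8 + 1 + 1 = 13.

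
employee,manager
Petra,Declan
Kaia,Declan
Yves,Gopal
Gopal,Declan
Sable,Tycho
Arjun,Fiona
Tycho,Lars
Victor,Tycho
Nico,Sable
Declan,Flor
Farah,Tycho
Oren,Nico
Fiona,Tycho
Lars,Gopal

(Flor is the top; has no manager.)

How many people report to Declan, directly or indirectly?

13

Declan directly manages Petra, Gopal, Kaia. Petra has no reports. Under Gopal: Yves, Lars, Tycho, Farah, Fiona, Arjun, Victor, Sable, Nico, Oren (10). Kaia has no reports. So Declan's organization is 3 direct reports plus everyone under them: 1 + 11 + 1 = 13.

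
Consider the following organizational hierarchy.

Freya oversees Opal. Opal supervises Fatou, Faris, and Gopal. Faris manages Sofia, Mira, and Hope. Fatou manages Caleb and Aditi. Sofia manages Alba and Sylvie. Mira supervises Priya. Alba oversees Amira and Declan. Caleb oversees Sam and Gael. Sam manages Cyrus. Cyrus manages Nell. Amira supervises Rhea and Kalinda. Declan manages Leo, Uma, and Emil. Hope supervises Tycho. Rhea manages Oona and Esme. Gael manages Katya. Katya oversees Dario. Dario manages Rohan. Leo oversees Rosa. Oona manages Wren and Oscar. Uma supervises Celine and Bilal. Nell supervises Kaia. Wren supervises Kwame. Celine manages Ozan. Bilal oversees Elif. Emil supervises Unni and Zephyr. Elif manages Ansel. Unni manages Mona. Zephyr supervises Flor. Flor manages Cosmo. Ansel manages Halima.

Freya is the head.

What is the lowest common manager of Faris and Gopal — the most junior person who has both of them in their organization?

Faris's chain of managers is Opal, Freya. Gopal's chain of managers is Opal, Freya. The first manager that appears in both chains is Opal.

Opal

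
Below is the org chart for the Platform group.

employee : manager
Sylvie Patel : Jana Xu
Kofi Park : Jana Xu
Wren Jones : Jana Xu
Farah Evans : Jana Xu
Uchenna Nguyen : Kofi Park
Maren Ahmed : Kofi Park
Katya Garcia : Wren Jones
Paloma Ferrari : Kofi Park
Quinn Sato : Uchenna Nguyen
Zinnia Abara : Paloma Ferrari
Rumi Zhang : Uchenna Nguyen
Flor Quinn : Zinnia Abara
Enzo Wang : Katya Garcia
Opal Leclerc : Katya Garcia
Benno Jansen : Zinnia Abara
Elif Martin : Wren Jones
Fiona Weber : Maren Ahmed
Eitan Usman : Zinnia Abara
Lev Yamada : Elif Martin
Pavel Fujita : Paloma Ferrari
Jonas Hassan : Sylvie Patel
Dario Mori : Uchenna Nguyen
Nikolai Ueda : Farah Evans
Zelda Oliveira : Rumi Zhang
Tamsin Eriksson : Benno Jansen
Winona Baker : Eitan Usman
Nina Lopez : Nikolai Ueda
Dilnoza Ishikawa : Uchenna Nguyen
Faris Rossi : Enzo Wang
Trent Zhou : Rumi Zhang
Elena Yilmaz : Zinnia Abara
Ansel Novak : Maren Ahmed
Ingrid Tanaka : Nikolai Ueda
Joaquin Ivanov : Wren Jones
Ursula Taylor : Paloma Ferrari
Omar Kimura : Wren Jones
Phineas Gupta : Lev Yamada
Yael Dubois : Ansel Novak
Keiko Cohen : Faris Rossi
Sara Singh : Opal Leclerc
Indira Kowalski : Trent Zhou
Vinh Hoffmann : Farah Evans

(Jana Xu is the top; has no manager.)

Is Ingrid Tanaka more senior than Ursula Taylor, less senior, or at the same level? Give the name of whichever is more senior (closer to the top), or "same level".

Both Ingrid Tanaka and Ursula Taylor are 3 levels below Jana Xu.

same level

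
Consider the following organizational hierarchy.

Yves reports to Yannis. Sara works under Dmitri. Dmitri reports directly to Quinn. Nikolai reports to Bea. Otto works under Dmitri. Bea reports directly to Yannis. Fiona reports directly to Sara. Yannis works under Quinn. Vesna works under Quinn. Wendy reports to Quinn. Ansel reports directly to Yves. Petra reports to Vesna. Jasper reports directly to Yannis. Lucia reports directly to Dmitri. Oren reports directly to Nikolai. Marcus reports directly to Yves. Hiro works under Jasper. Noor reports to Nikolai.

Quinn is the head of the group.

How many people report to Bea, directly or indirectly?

Bea directly manages Nikolai. Under Nikolai: Noor, Oren (2). That's 3 in total.

3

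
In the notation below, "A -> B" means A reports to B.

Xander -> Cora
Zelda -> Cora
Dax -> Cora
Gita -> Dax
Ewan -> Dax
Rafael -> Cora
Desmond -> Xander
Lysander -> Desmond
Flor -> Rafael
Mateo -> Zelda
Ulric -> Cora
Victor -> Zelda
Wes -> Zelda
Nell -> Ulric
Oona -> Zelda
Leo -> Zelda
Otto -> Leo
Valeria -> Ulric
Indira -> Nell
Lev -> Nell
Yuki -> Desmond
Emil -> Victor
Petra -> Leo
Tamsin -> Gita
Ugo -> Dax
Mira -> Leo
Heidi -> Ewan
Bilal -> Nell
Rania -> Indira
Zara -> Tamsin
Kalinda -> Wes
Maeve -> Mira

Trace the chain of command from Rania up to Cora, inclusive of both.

Rania reports to Indira. Indira reports to Nell. Nell reports to Ulric. Ulric reports to Cora. Cora is at the top.

Rania -> Indira -> Nell -> Ulric -> Cora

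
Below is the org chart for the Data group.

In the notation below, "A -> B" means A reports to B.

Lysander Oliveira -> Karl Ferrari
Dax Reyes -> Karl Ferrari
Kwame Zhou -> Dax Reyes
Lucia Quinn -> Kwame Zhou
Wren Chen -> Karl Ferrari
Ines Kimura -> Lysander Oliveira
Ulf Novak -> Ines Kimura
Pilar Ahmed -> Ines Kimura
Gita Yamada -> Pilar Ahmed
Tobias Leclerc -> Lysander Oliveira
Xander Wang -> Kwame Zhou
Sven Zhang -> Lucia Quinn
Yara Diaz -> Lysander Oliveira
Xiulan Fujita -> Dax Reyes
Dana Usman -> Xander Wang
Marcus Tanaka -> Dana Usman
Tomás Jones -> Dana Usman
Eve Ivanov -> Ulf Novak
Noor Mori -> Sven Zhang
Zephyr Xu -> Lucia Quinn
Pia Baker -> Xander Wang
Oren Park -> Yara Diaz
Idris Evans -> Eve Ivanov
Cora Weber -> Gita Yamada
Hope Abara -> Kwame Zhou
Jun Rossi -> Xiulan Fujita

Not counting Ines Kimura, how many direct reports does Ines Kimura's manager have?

Ines Kimura reports to Lysander Oliveira. Lysander Oliveira's other direct reports are Tobias Leclerc, Yara Diaz — 2 peers.

2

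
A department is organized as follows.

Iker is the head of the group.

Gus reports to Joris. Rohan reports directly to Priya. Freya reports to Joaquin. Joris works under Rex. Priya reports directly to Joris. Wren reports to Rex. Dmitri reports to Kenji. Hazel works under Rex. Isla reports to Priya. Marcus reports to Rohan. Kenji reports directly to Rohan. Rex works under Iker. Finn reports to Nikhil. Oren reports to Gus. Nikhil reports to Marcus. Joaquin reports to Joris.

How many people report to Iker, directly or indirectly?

16

Iker directly manages Rex. Under Rex: Wren, Hazel, Joris, Joaquin, Freya, Gus, Oren, Priya, Isla, Rohan, Kenji, Dmitri, Marcus, Nikhil, Finn (15). That's 16 in total.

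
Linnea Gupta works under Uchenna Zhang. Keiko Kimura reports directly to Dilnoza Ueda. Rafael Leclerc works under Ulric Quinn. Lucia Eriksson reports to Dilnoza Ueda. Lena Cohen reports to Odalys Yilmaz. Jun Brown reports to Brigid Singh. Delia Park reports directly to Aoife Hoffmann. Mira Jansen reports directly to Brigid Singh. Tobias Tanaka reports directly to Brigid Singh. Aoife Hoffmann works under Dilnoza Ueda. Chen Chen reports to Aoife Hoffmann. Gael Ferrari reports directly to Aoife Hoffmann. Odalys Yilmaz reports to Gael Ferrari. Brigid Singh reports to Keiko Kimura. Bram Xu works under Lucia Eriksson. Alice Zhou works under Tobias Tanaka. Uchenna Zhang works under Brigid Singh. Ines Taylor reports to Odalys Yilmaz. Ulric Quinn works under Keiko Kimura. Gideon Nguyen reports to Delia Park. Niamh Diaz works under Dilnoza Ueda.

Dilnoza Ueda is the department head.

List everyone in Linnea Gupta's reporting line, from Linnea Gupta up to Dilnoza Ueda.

Linnea Gupta -> Uchenna Zhang -> Brigid Singh -> Keiko Kimura -> Dilnoza Ueda

Linnea Gupta reports to Uchenna Zhang. Uchenna Zhang reports to Brigid Singh. Brigid Singh reports to Keiko Kimura. Keiko Kimura reports to Dilnoza Ueda. Dilnoza Ueda is at the top.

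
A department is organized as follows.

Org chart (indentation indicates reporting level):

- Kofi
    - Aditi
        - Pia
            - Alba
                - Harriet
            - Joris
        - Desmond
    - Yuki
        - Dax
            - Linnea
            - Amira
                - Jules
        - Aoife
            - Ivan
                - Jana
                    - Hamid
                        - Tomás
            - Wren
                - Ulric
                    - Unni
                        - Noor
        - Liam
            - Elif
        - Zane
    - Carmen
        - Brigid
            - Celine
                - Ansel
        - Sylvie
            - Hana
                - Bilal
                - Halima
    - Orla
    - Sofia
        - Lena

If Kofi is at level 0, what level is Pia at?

Chain from Pia up to Kofi: Pia → Aditi → Kofi. That is 2 steps up, so Pia is 2 levels below Kofi.

2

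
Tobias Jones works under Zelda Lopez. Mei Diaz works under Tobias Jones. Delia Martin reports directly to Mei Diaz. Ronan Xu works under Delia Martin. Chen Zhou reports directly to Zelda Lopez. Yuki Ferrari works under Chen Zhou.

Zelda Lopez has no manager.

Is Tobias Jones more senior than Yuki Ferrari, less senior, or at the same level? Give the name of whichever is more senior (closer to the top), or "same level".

Tobias Jones is 1 level below Zelda Lopez; Yuki Ferrari is 2. Tobias Jones is higher.

Tobias Jones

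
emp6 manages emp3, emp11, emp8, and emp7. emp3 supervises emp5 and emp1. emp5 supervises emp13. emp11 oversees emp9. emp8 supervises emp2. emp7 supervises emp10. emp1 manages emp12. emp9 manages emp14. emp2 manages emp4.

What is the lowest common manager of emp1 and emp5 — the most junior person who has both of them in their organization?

emp1's chain of managers is emp3, emp6. emp5's chain of managers is emp3, emp6. The first manager that appears in both chains is emp3.

emp3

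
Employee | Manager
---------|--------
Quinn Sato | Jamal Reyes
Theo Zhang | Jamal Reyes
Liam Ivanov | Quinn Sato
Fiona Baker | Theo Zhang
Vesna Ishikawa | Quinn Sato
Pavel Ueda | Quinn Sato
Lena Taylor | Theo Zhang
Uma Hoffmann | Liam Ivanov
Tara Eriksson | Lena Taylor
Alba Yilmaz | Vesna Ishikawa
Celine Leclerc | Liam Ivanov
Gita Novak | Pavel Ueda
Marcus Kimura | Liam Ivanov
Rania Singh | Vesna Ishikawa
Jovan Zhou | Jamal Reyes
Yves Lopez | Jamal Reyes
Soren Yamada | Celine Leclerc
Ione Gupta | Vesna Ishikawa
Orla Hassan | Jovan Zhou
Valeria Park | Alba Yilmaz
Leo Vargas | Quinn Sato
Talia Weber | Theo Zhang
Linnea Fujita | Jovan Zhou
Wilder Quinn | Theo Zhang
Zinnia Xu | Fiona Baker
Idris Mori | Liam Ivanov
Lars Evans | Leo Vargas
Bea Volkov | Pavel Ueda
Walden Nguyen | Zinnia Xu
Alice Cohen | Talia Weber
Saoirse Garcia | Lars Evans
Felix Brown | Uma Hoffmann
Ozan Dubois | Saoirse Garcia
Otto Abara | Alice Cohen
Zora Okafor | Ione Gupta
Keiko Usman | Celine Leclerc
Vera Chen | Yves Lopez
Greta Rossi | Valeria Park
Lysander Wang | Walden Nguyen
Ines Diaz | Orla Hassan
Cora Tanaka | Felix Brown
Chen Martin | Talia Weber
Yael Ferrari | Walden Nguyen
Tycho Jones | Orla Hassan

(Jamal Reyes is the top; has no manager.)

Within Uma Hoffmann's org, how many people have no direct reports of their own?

The only person in Uma Hoffmann's organization with no one reporting to them is Cora Tanaka. That is 1.

1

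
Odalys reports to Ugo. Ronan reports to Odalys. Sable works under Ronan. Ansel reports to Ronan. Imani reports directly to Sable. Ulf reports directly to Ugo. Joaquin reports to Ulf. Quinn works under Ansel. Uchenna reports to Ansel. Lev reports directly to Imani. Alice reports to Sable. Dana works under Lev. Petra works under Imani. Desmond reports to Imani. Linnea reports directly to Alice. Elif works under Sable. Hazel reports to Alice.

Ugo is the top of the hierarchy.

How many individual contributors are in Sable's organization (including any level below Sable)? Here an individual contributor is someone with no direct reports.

The people in Sable's organization with no one reporting to them are Elif, Hazel, Linnea, Desmond, Petra, Dana. That is 6.

6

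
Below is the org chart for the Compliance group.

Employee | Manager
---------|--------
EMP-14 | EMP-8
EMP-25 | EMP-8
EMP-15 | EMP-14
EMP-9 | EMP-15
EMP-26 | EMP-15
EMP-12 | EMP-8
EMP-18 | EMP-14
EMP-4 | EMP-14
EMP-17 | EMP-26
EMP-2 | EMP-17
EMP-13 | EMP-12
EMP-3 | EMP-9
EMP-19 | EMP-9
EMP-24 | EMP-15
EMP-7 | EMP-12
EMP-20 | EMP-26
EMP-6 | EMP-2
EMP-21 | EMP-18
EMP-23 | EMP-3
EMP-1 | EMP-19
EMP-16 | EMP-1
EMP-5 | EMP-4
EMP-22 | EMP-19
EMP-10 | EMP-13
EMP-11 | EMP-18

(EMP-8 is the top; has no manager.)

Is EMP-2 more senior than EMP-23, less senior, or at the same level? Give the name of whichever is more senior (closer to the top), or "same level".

same level

Both EMP-2 and EMP-23 are 5 levels below EMP-8.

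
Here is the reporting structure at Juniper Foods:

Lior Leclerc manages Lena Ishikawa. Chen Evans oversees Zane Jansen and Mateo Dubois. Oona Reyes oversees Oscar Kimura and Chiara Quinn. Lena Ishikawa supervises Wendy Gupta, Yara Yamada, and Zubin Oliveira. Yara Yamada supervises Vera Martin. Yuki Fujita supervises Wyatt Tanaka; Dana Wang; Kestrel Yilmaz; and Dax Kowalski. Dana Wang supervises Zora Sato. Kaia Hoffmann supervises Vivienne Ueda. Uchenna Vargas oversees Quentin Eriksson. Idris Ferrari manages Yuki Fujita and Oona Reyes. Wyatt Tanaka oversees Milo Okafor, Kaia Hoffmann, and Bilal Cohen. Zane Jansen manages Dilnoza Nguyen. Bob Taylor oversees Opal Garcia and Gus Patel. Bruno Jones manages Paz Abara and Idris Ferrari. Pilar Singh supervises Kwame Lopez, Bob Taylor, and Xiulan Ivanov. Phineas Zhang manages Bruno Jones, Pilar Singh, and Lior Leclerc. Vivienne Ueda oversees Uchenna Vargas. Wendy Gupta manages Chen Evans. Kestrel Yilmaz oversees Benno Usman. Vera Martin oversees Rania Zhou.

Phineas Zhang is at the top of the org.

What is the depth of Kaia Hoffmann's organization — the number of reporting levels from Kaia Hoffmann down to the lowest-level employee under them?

The longest chain under Kaia Hoffmann runs Kaia Hoffmann → Vivienne Ueda → Uchenna Vargas → Quentin Eriksson, which is 3 levels below Kaia Hoffmann.

3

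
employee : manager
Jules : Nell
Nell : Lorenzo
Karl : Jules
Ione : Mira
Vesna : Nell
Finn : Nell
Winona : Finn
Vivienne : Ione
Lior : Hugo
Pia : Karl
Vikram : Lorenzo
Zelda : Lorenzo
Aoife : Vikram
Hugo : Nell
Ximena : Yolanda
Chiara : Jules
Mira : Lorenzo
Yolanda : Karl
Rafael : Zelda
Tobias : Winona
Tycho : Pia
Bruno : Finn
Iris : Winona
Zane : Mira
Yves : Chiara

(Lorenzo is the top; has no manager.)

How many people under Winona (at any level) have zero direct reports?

The people in Winona's organization with no one reporting to them are Iris, Tobias. That is 2.

2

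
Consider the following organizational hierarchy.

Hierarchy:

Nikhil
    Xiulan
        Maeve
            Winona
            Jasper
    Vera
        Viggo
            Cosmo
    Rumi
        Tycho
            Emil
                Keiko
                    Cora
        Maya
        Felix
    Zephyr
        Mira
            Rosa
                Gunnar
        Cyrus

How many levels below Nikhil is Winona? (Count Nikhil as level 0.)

3

Chain from Winona up to Nikhil: Winona → Maeve → Xiulan → Nikhil. That is 3 steps up, so Winona is 3 levels below Nikhil.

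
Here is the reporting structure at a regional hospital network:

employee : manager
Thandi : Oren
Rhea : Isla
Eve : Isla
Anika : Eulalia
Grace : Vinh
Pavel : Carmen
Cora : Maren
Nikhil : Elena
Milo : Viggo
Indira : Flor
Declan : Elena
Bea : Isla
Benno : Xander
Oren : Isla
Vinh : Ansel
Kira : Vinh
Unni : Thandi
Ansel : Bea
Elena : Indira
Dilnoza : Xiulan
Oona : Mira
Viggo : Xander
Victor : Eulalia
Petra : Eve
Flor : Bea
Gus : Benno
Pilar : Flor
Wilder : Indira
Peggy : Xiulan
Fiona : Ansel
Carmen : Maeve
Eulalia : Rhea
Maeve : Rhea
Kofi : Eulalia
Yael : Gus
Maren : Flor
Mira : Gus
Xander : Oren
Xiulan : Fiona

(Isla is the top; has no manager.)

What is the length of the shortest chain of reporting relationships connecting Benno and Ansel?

Benno is 3 levels below Isla, and Ansel is 2 levels below Isla (their lowest common manager). The shortest path runs up from Benno to Isla and back down to Ansel: 3 + 2 = 5 links.

5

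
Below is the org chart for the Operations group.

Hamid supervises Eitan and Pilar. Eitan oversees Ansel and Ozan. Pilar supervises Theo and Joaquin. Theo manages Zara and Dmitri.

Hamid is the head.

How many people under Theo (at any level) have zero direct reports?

2

The people in Theo's organization with no one reporting to them are Dmitri, Zara. That is 2.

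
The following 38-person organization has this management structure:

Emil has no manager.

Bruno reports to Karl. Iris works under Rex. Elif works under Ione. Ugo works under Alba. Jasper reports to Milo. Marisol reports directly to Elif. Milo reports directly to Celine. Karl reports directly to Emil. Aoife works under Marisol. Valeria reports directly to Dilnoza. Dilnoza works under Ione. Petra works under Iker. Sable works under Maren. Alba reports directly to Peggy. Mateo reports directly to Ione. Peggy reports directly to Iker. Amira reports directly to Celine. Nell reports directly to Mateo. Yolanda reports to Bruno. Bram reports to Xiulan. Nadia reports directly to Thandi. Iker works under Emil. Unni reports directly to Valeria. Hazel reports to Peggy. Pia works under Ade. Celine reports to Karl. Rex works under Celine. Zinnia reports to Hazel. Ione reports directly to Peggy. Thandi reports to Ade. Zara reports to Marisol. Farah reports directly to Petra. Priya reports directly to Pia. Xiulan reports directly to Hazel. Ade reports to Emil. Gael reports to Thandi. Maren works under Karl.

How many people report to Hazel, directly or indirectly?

Hazel directly manages Zinnia, Xiulan. Zinnia has no reports. Under Xiulan: Bram (1). So Hazel's organization is 2 direct reports plus everyone under them: 1 + 2 = 3.

3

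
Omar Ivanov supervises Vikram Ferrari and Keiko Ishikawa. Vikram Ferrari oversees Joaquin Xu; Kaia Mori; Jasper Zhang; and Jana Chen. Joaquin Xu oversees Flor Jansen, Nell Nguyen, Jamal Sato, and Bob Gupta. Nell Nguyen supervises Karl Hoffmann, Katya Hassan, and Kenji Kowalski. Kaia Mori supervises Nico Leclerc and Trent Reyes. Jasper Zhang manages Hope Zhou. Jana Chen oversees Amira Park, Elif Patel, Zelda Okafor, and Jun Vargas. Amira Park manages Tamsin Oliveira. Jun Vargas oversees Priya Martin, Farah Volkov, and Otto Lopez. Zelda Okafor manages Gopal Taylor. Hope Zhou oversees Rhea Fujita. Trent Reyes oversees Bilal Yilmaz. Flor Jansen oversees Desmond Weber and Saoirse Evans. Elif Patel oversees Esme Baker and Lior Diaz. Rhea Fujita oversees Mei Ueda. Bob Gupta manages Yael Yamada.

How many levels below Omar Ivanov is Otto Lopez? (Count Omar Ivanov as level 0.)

4

Chain from Otto Lopez up to Omar Ivanov: Otto Lopez → Jun Vargas → Jana Chen → Vikram Ferrari → Omar Ivanov. That is 4 steps up, so Otto Lopez is 4 levels below Omar Ivanov.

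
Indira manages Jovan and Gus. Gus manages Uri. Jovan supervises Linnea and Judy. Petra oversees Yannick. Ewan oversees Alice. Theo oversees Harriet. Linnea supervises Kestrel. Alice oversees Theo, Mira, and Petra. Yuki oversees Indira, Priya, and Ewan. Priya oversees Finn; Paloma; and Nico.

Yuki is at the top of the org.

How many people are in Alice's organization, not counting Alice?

Alice directly manages Theo, Mira, Petra. Under Theo: Harriet (1). Mira has no reports. Under Petra: Yannick (1). So Alice's organization is 3 direct reports plus everyone under them: 2 + 1 + 2 = 5.

5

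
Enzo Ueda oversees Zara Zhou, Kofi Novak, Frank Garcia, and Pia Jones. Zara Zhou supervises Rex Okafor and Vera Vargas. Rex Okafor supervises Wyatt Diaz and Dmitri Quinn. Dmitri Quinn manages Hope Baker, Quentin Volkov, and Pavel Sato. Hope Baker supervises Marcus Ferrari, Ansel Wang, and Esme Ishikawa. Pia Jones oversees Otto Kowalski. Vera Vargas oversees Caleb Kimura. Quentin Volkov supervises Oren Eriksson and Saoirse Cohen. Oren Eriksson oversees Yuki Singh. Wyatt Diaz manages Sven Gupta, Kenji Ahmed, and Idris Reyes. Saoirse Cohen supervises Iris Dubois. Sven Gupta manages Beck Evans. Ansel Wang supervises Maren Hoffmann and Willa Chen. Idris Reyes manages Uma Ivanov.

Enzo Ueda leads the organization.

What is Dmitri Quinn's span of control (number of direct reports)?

Dmitri Quinn directly manages Hope Baker, Quentin Volkov, Pavel Sato. That is 3 direct reports.

3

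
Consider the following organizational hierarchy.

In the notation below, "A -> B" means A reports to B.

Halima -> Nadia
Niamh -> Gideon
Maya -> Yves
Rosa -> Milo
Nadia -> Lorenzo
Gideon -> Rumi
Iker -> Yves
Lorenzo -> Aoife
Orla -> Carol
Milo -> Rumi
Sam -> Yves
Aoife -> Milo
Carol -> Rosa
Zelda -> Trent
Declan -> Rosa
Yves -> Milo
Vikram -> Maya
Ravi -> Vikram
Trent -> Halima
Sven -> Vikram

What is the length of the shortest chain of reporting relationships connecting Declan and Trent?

7

Declan is 2 levels below Milo, and Trent is 5 levels below Milo (their lowest common manager). The shortest path runs up from Declan to Milo and back down to Trent: 2 + 5 = 7 links.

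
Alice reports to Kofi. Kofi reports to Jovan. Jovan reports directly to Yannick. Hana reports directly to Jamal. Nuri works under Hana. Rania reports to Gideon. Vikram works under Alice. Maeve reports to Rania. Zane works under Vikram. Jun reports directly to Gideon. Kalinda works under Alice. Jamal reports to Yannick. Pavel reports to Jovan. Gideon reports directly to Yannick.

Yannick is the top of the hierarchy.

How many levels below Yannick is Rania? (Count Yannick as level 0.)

2

Chain from Rania up to Yannick: Rania → Gideon → Yannick. That is 2 steps up, so Rania is 2 levels below Yannick.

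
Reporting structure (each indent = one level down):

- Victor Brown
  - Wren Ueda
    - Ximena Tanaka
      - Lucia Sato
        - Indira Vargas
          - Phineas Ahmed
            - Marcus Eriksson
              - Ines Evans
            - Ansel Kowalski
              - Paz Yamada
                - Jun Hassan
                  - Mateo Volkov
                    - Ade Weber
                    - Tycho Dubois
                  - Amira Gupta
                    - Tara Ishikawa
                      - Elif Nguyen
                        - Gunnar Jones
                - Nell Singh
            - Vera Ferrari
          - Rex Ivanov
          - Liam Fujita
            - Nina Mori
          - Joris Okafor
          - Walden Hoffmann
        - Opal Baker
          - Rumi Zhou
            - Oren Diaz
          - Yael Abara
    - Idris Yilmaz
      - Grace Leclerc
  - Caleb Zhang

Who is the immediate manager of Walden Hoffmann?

Walden Hoffmann reports directly to Indira Vargas.

Indira Vargas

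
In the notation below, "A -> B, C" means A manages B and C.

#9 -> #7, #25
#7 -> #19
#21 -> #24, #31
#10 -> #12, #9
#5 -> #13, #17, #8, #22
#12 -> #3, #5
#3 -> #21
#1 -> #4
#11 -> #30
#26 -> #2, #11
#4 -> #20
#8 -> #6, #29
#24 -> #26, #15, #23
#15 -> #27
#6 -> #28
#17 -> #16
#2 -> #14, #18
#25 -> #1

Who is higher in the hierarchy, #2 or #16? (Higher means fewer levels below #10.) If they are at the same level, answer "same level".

#16

#2 is 6 levels below #10; #16 is 4. #16 is higher.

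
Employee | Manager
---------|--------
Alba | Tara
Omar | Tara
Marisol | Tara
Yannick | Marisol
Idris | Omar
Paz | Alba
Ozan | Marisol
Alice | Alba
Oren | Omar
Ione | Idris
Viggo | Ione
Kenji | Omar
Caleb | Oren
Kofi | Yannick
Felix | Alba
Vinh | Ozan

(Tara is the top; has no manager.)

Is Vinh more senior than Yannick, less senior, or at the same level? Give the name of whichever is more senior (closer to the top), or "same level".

Yannick

Vinh is 3 levels below Tara; Yannick is 2. Yannick is higher.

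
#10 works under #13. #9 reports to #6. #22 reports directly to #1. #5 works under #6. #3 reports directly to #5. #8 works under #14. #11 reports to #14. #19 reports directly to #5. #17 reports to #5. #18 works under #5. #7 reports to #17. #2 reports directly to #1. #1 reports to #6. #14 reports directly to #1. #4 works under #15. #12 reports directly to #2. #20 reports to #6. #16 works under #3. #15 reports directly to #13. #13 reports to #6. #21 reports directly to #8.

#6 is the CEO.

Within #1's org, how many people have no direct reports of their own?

The people in #1's organization with no one reporting to them are #12, #21, #11, #22. That is 4.

4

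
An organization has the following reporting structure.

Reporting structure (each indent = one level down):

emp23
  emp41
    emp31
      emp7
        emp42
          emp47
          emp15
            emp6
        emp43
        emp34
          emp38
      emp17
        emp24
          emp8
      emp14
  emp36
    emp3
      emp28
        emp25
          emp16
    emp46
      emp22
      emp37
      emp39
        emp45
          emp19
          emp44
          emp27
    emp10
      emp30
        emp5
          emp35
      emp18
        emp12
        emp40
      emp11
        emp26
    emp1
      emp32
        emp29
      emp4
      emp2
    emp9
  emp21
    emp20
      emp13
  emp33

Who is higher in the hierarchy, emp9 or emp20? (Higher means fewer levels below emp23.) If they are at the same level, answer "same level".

Both emp9 and emp20 are 2 levels below emp23.

same level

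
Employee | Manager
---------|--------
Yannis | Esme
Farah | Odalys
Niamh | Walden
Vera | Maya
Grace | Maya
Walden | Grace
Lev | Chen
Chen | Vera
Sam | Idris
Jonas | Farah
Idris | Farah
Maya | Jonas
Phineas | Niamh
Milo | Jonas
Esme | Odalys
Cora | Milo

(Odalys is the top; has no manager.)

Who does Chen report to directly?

Vera

Chen reports directly to Vera.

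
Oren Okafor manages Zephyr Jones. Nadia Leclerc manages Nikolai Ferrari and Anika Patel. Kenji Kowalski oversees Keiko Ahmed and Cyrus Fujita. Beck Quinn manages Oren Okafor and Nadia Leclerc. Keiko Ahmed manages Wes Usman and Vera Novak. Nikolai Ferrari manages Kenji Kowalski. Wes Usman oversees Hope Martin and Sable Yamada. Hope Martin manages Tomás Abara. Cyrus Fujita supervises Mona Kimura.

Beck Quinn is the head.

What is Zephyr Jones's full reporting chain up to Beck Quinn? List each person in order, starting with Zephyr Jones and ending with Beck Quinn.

Zephyr Jones reports to Oren Okafor. Oren Okafor reports to Beck Quinn. Beck Quinn is at the top.

Zephyr Jones -> Oren Okafor -> Beck Quinn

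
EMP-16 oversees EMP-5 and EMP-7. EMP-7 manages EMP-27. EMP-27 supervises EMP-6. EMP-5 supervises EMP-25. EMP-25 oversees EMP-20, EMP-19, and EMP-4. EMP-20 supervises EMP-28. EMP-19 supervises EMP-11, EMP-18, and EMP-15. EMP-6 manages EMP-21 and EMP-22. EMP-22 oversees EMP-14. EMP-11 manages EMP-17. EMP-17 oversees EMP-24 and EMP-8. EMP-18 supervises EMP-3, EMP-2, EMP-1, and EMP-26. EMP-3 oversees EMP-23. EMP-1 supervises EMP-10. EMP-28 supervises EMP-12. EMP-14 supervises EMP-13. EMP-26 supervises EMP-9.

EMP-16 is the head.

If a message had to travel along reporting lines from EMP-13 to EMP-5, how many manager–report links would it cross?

EMP-13 is 6 levels below EMP-16, and EMP-5 is 1 level below EMP-16 (their lowest common manager). The shortest path runs up from EMP-13 to EMP-16 and back down to EMP-5: 6 + 1 = 7 links.

7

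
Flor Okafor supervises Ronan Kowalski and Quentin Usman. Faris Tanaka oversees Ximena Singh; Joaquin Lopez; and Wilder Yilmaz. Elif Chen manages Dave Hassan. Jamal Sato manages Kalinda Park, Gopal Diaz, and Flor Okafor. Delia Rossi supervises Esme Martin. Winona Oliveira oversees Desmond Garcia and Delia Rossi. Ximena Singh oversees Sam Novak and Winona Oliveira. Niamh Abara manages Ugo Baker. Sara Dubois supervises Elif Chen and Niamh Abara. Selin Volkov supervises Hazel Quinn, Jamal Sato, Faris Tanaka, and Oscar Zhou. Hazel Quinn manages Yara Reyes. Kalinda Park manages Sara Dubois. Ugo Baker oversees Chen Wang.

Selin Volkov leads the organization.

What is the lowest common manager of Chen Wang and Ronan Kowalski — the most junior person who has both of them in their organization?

Chen Wang's chain of managers is Ugo Baker, Niamh Abara, Sara Dubois, Kalinda Park, Jamal Sato, Selin Volkov. Ronan Kowalski's chain of managers is Flor Okafor, Jamal Sato, Selin Volkov. The first manager that appears in both chains is Jamal Sato.

Jamal Sato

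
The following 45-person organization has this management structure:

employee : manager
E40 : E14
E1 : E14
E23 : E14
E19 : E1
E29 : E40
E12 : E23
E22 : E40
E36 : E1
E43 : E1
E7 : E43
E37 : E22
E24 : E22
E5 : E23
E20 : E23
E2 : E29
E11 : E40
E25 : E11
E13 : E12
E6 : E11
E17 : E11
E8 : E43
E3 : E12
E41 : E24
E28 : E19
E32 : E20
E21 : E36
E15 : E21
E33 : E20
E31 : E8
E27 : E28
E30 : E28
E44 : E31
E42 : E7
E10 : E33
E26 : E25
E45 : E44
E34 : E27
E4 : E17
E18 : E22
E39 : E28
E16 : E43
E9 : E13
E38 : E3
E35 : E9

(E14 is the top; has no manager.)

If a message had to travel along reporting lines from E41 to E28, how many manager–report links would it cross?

7

E41 is 4 levels below E14, and E28 is 3 levels below E14 (their lowest common manager). The shortest path runs up from E41 to E14 and back down to E28: 4 + 3 = 7 links.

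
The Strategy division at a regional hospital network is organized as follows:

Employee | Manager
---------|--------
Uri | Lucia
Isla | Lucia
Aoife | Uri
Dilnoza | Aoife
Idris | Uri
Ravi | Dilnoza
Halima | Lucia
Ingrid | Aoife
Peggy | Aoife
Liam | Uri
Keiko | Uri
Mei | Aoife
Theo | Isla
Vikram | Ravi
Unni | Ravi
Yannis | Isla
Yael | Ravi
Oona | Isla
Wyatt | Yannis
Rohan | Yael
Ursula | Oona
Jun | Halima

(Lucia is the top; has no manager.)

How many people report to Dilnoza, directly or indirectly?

5

Dilnoza directly manages Ravi. Under Ravi: Yael, Rohan, Unni, Vikram (4). That's 5 in total.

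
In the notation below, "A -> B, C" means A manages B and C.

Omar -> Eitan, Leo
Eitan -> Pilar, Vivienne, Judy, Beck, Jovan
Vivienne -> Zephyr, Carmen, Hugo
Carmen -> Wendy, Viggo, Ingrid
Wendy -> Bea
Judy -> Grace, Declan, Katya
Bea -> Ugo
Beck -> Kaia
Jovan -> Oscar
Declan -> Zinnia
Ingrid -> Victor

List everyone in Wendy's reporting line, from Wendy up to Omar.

Wendy -> Carmen -> Vivienne -> Eitan -> Omar

Wendy reports to Carmen. Carmen reports to Vivienne. Vivienne reports to Eitan. Eitan reports to Omar. Omar is at the top.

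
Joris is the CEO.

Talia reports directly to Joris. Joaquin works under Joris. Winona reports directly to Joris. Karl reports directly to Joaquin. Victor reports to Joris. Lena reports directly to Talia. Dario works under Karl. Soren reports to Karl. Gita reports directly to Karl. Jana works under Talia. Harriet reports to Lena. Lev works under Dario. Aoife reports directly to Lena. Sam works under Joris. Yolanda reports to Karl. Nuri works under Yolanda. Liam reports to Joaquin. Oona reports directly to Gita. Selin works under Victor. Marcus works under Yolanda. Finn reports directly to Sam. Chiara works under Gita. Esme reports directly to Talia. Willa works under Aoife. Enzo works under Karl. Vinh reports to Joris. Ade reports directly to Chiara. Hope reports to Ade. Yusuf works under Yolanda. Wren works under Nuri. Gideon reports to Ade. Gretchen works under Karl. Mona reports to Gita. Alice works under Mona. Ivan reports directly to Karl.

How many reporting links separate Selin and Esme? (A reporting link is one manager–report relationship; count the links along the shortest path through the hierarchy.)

4

Selin is 2 levels below Joris, and Esme is 2 levels below Joris (their lowest common manager). The shortest path runs up from Selin to Joris and back down to Esme: 2 + 2 = 4 links.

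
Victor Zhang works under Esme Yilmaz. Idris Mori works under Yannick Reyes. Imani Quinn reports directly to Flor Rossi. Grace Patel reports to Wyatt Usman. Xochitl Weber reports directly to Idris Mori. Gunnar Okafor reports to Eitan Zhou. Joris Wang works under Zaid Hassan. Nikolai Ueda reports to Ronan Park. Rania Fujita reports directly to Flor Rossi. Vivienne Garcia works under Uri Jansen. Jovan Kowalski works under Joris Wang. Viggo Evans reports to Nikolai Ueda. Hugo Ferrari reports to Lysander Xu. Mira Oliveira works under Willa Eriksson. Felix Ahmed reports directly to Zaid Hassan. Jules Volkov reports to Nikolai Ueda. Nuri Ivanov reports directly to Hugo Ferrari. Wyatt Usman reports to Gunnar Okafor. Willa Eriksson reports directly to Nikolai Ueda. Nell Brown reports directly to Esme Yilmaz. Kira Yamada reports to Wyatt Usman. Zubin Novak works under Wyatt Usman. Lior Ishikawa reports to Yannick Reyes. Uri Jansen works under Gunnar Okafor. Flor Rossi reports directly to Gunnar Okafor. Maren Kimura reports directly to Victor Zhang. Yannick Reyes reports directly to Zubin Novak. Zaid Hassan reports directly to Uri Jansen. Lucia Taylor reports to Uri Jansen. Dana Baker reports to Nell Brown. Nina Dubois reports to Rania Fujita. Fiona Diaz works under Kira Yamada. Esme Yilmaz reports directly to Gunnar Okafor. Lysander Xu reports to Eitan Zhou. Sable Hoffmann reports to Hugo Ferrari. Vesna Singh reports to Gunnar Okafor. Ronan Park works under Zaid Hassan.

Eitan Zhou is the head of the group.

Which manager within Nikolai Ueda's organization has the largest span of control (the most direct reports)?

Direct-report counts within Nikolai Ueda's organization: Nikolai Ueda has 3; Willa Eriksson has 1. The largest is 3, held by Nikolai Ueda.

Nikolai Ueda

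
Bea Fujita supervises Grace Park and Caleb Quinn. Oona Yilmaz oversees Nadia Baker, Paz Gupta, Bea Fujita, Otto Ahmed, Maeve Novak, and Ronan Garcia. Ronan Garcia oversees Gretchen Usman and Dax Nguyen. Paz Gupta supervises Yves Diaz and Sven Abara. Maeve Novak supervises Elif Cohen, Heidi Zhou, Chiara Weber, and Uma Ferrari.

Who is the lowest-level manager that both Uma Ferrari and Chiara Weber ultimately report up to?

Uma Ferrari's chain of managers is Maeve Novak, Oona Yilmaz. Chiara Weber's chain of managers is Maeve Novak, Oona Yilmaz. The first manager that appears in both chains is Maeve Novak.

Maeve Novak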